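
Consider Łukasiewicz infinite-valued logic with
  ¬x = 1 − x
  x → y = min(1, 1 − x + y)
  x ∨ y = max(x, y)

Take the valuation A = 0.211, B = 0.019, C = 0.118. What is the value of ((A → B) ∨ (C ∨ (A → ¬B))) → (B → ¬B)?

1.000

A → B = min(1, 1 − 0.211 + 0.019) = min(1, 0.808) = 0.808
¬B = 1 − 0.019 = 0.981
A → ¬B = min(1, 1 − 0.211 + 0.981) = min(1, 1.770) = 1.000
C ∨ (A → ¬B) = max(0.118, 1.000) = 1.000
(A → B) ∨ (C ∨ (A → ¬B)) = max(0.808, 1.000) = 1.000
B → ¬B = min(1, 1 − 0.019 + 0.981) = min(1, 1.962) = 1.000
((A → B) ∨ (C ∨ (A → ¬B))) → (B → ¬B) = min(1, 1 − 1.000 + 1.000) = min(1, 1.000) = 1.000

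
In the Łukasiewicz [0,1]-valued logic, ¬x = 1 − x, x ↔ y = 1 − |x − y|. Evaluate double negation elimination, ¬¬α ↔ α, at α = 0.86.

1.00

¬α = 1 − 0.86 = 0.14
¬¬α = 1 − 0.14 = 0.86
¬¬α ↔ α = 1 − |0.86 − 0.86| = 1 − 0.00 = 1.00
(As expected: always 1 in Ł∞ since negation is involutive.)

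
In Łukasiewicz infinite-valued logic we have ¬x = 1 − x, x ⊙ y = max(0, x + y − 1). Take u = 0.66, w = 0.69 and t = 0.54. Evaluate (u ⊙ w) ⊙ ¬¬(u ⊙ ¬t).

u ⊙ w = max(0, 0.66 + 0.69 − 1) = max(0, 0.35) = 0.35
¬t = 1 − 0.54 = 0.46
u ⊙ ¬t = max(0, 0.66 + 0.46 − 1) = max(0, 0.12) = 0.12
¬(u ⊙ ¬t) = 1 − 0.12 = 0.88
¬¬(u ⊙ ¬t) = 1 − 0.88 = 0.12
(u ⊙ w) ⊙ ¬¬(u ⊙ ¬t) = max(0, 0.35 + 0.12 − 1) = max(0, -0.53) = 0.00

0.00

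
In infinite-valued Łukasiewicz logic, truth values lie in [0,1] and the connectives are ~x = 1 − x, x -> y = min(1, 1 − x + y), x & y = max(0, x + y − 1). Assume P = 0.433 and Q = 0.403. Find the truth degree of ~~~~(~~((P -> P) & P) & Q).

P -> P = min(1, 1 − 0.433 + 0.433) = min(1, 1.000) = 1.000
(P -> P) & P = max(0, 1.000 + 0.433 − 1) = max(0, 0.433) = 0.433
~((P -> P) & P) = 1 − 0.433 = 0.567
~~((P -> P) & P) = 1 − 0.567 = 0.433
~~((P -> P) & P) & Q = max(0, 0.433 + 0.403 − 1) = max(0, -0.164) = 0.000
~(~~((P -> P) & P) & Q) = 1 − 0.000 = 1.000
~~(~~((P -> P) & P) & Q) = 1 − 1.000 = 0.000
~~~(~~((P -> P) & P) & Q) = 1 − 0.000 = 1.000
~~~~(~~((P -> P) & P) & Q) = 1 − 1.000 = 0.000

0.000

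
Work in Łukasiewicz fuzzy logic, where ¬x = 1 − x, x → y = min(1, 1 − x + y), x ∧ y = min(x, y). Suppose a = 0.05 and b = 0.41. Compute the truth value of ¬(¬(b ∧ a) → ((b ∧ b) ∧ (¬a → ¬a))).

0.54

b ∧ a = min(0.41, 0.05) = 0.05
¬(b ∧ a) = 1 − 0.05 = 0.95
b ∧ b = min(0.41, 0.41) = 0.41
¬a = 1 − 0.05 = 0.95
¬a → ¬a = min(1, 1 − 0.95 + 0.95) = min(1, 1.00) = 1.00
(b ∧ b) ∧ (¬a → ¬a) = min(0.41, 1.00) = 0.41
¬(b ∧ a) → ((b ∧ b) ∧ (¬a → ¬a)) = min(1, 1 − 0.95 + 0.41) = min(1, 0.46) = 0.46
¬(¬(b ∧ a) → ((b ∧ b) ∧ (¬a → ¬a))) = 1 − 0.46 = 0.54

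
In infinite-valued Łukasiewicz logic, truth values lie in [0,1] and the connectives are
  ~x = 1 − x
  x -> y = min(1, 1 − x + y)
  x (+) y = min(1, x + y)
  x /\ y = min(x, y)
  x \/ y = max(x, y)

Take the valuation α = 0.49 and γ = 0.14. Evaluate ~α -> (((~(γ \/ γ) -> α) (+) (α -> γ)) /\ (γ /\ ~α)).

~α = 1 − 0.49 = 0.51
γ \/ γ = max(0.14, 0.14) = 0.14
~(γ \/ γ) = 1 − 0.14 = 0.86
~(γ \/ γ) -> α = min(1, 1 − 0.86 + 0.49) = min(1, 0.63) = 0.63
α -> γ = min(1, 1 − 0.49 + 0.14) = min(1, 0.65) = 0.65
(~(γ \/ γ) -> α) (+) (α -> γ) = min(1, 0.63 + 0.65) = min(1, 1.28) = 1.00
γ /\ ~α = min(0.14, 0.51) = 0.14
((~(γ \/ γ) -> α) (+) (α -> γ)) /\ (γ /\ ~α) = min(1.00, 0.14) = 0.14
~α -> (((~(γ \/ γ) -> α) (+) (α -> γ)) /\ (γ /\ ~α)) = min(1, 1 − 0.51 + 0.14) = min(1, 0.63) = 0.63

0.63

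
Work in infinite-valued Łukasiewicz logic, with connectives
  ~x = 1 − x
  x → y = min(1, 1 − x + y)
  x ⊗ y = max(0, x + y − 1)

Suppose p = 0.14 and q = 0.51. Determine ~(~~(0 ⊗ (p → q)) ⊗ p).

1.00

p → q = min(1, 1 − 0.14 + 0.51) = min(1, 1.37) = 1.00
0 ⊗ (p → q) = max(0, 0.00 + 1.00 − 1) = max(0, 0.00) = 0.00
~(0 ⊗ (p → q)) = 1 − 0.00 = 1.00
~~(0 ⊗ (p → q)) = 1 − 1.00 = 0.00
~~(0 ⊗ (p → q)) ⊗ p = max(0, 0.00 + 0.14 − 1) = max(0, -0.86) = 0.00
~(~~(0 ⊗ (p → q)) ⊗ p) = 1 − 0.00 = 1.00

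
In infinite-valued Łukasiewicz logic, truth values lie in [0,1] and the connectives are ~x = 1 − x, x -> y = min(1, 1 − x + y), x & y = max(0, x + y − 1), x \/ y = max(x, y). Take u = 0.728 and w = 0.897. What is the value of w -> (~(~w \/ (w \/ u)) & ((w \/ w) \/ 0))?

0.103

~w = 1 − 0.897 = 0.103
w \/ u = max(0.897, 0.728) = 0.897
~w \/ (w \/ u) = max(0.103, 0.897) = 0.897
~(~w \/ (w \/ u)) = 1 − 0.897 = 0.103
w \/ w = max(0.897, 0.897) = 0.897
(w \/ w) \/ 0 = max(0.897, 0.000) = 0.897
~(~w \/ (w \/ u)) & ((w \/ w) \/ 0) = max(0, 0.103 + 0.897 − 1) = max(0, 0.000) = 0.000
w -> (~(~w \/ (w \/ u)) & ((w \/ w) \/ 0)) = min(1, 1 − 0.897 + 0.000) = min(1, 0.103) = 0.103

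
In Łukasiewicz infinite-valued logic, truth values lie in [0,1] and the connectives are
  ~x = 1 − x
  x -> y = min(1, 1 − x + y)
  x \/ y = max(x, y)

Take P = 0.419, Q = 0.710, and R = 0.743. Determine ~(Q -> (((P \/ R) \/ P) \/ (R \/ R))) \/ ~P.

0.581

P \/ R = max(0.419, 0.743) = 0.743
(P \/ R) \/ P = max(0.743, 0.419) = 0.743
R \/ R = max(0.743, 0.743) = 0.743
((P \/ R) \/ P) \/ (R \/ R) = max(0.743, 0.743) = 0.743
Q -> (((P \/ R) \/ P) \/ (R \/ R)) = min(1, 1 − 0.710 + 0.743) = min(1, 1.033) = 1.000
~(Q -> (((P \/ R) \/ P) \/ (R \/ R))) = 1 − 1.000 = 0.000
~P = 1 − 0.419 = 0.581
~(Q -> (((P \/ R) \/ P) \/ (R \/ R))) \/ ~P = max(0.000, 0.581) = 0.581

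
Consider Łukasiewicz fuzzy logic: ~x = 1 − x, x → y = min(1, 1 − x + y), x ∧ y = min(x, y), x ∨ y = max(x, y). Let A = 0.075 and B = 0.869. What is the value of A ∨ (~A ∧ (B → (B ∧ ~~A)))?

~A = 1 − 0.075 = 0.925
~~A = 1 − 0.925 = 0.075
B ∧ ~~A = min(0.869, 0.075) = 0.075
B → (B ∧ ~~A) = min(1, 1 − 0.869 + 0.075) = min(1, 0.206) = 0.206
~A ∧ (B → (B ∧ ~~A)) = min(0.925, 0.206) = 0.206
A ∨ (~A ∧ (B → (B ∧ ~~A))) = max(0.075, 0.206) = 0.206

0.206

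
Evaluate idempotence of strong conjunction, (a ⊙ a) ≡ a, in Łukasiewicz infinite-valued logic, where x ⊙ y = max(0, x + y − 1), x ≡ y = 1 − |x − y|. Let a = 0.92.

0.92

a ⊙ a = max(0, 0.92 + 0.92 − 1) = max(0, 0.84) = 0.84
(a ⊙ a) ≡ a = 1 − |0.84 − 0.92| = 1 − 0.08 = 0.92
(The value 0.92 < 1 shows this instance is not satisfied; fails in Ł∞ since a ⊗ a = max(0, 2a−1) ≠ a in general.)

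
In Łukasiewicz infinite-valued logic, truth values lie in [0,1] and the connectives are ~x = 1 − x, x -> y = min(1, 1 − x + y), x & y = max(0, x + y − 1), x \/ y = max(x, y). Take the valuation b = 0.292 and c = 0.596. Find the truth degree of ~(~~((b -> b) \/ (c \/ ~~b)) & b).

0.708

b -> b = min(1, 1 − 0.292 + 0.292) = min(1, 1.000) = 1.000
~b = 1 − 0.292 = 0.708
~~b = 1 − 0.708 = 0.292
c \/ ~~b = max(0.596, 0.292) = 0.596
(b -> b) \/ (c \/ ~~b) = max(1.000, 0.596) = 1.000
~((b -> b) \/ (c \/ ~~b)) = 1 − 1.000 = 0.000
~~((b -> b) \/ (c \/ ~~b)) = 1 − 0.000 = 1.000
~~((b -> b) \/ (c \/ ~~b)) & b = max(0, 1.000 + 0.292 − 1) = max(0, 0.292) = 0.292
~(~~((b -> b) \/ (c \/ ~~b)) & b) = 1 − 0.292 = 0.708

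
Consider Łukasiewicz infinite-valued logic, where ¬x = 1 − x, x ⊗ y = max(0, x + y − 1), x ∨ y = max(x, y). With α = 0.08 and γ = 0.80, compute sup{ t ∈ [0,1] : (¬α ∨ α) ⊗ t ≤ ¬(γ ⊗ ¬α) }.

¬α = 1 − 0.08 = 0.92
¬α ∨ α = max(0.92, 0.08) = 0.92
So the left factor is ¬α ∨ α = 0.92.
γ ⊗ ¬α = max(0, 0.80 + 0.92 − 1) = max(0, 0.72) = 0.72
¬(γ ⊗ ¬α) = 1 − 0.72 = 0.28
So the right-hand bound is ¬(γ ⊗ ¬α) = 0.28.
The residuum of the Łukasiewicz t-norm gives the supremum: min(1, 1 − 0.92 + 0.28).
1 − 0.92 + 0.28 = 0.36, so t = min(1, 0.36) = 0.36.
Check: 0.92 ⊗ 0.36 = max(0, 0.28) = 0.28 ≤ 0.28.

0.36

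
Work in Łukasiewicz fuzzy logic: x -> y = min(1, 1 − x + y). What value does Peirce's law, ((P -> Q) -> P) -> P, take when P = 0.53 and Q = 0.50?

0.97

P -> Q = min(1, 1 − 0.53 + 0.50) = min(1, 0.97) = 0.97
(P -> Q) -> P = min(1, 1 − 0.97 + 0.53) = min(1, 0.56) = 0.56
((P -> Q) -> P) -> P = min(1, 1 − 0.56 + 0.53) = min(1, 0.97) = 0.97
(The value 0.97 < 1 shows this instance is not satisfied; not a Ł∞-tautology in general.)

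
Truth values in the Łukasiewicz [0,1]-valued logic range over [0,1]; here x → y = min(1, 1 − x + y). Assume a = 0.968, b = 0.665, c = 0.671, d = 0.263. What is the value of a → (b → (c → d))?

c → d = min(1, 1 − 0.671 + 0.263) = min(1, 0.592) = 0.592
b → (c → d) = min(1, 1 − 0.665 + 0.592) = min(1, 0.927) = 0.927
a → (b → (c → d)) = min(1, 1 − 0.968 + 0.927) = min(1, 0.959) = 0.959

0.959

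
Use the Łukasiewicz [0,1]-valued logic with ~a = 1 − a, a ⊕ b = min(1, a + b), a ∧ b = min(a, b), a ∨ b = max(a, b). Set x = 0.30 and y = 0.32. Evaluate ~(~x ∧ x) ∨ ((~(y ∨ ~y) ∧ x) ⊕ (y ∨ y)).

~x = 1 − 0.30 = 0.70
~x ∧ x = min(0.70, 0.30) = 0.30
~(~x ∧ x) = 1 − 0.30 = 0.70
~y = 1 − 0.32 = 0.68
y ∨ ~y = max(0.32, 0.68) = 0.68
~(y ∨ ~y) = 1 − 0.68 = 0.32
~(y ∨ ~y) ∧ x = min(0.32, 0.30) = 0.30
y ∨ y = max(0.32, 0.32) = 0.32
(~(y ∨ ~y) ∧ x) ⊕ (y ∨ y) = min(1, 0.30 + 0.32) = min(1, 0.62) = 0.62
~(~x ∧ x) ∨ ((~(y ∨ ~y) ∧ x) ⊕ (y ∨ y)) = max(0.70, 0.62) = 0.70

0.70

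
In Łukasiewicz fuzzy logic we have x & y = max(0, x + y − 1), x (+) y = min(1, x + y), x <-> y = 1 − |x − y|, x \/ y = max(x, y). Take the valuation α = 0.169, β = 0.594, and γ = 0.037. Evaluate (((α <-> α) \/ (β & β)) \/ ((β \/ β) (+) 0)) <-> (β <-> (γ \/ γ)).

0.443

α <-> α = 1 − |0.169 − 0.169| = 1 − 0.000 = 1.000
β & β = max(0, 0.594 + 0.594 − 1) = max(0, 0.188) = 0.188
(α <-> α) \/ (β & β) = max(1.000, 0.188) = 1.000
β \/ β = max(0.594, 0.594) = 0.594
(β \/ β) (+) 0 = min(1, 0.594 + 0.000) = min(1, 0.594) = 0.594
((α <-> α) \/ (β & β)) \/ ((β \/ β) (+) 0) = max(1.000, 0.594) = 1.000
γ \/ γ = max(0.037, 0.037) = 0.037
β <-> (γ \/ γ) = 1 − |0.594 − 0.037| = 1 − 0.557 = 0.443
(((α <-> α) \/ (β & β)) \/ ((β \/ β) (+) 0)) <-> (β <-> (γ \/ γ)) = 1 − |1.000 − 0.443| = 1 − 0.557 = 0.443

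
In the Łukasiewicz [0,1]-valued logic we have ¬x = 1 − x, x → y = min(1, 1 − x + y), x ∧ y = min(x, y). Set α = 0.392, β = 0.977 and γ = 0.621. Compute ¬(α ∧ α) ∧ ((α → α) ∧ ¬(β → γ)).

α ∧ α = min(0.392, 0.392) = 0.392
¬(α ∧ α) = 1 − 0.392 = 0.608
α → α = min(1, 1 − 0.392 + 0.392) = min(1, 1.000) = 1.000
β → γ = min(1, 1 − 0.977 + 0.621) = min(1, 0.644) = 0.644
¬(β → γ) = 1 − 0.644 = 0.356
(α → α) ∧ ¬(β → γ) = min(1.000, 0.356) = 0.356
¬(α ∧ α) ∧ ((α → α) ∧ ¬(β → γ)) = min(0.608, 0.356) = 0.356

0.356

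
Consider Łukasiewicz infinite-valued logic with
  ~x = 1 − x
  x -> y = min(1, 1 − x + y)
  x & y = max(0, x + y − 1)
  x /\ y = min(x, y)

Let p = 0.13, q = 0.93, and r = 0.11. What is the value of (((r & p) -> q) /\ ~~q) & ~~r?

r & p = max(0, 0.11 + 0.13 − 1) = max(0, -0.76) = 0.00
(r & p) -> q = min(1, 1 − 0.00 + 0.93) = min(1, 1.93) = 1.00
~q = 1 − 0.93 = 0.07
~~q = 1 − 0.07 = 0.93
((r & p) -> q) /\ ~~q = min(1.00, 0.93) = 0.93
~r = 1 − 0.11 = 0.89
~~r = 1 − 0.89 = 0.11
(((r & p) -> q) /\ ~~q) & ~~r = max(0, 0.93 + 0.11 − 1) = max(0, 0.04) = 0.04

0.04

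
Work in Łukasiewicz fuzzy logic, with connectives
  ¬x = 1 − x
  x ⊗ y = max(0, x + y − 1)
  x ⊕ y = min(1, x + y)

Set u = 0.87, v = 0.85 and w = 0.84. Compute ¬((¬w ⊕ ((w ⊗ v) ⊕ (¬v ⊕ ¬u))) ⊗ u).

¬w = 1 − 0.84 = 0.16
w ⊗ v = max(0, 0.84 + 0.85 − 1) = max(0, 0.69) = 0.69
¬v = 1 − 0.85 = 0.15
¬u = 1 − 0.87 = 0.13
¬v ⊕ ¬u = min(1, 0.15 + 0.13) = min(1, 0.28) = 0.28
(w ⊗ v) ⊕ (¬v ⊕ ¬u) = min(1, 0.69 + 0.28) = min(1, 0.97) = 0.97
¬w ⊕ ((w ⊗ v) ⊕ (¬v ⊕ ¬u)) = min(1, 0.16 + 0.97) = min(1, 1.13) = 1.00
(¬w ⊕ ((w ⊗ v) ⊕ (¬v ⊕ ¬u))) ⊗ u = max(0, 1.00 + 0.87 − 1) = max(0, 0.87) = 0.87
¬((¬w ⊕ ((w ⊗ v) ⊕ (¬v ⊕ ¬u))) ⊗ u) = 1 − 0.87 = 0.13

0.13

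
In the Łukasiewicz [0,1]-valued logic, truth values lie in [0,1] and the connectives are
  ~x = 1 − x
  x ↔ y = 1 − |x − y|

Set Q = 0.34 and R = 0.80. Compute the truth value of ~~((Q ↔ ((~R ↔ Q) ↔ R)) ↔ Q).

~R = 1 − 0.80 = 0.20
~R ↔ Q = 1 − |0.20 − 0.34| = 1 − 0.14 = 0.86
(~R ↔ Q) ↔ R = 1 − |0.86 − 0.80| = 1 − 0.06 = 0.94
Q ↔ ((~R ↔ Q) ↔ R) = 1 − |0.34 − 0.94| = 1 − 0.60 = 0.40
(Q ↔ ((~R ↔ Q) ↔ R)) ↔ Q = 1 − |0.40 − 0.34| = 1 − 0.06 = 0.94
~((Q ↔ ((~R ↔ Q) ↔ R)) ↔ Q) = 1 − 0.94 = 0.06
~~((Q ↔ ((~R ↔ Q) ↔ R)) ↔ Q) = 1 − 0.06 = 0.94

0.94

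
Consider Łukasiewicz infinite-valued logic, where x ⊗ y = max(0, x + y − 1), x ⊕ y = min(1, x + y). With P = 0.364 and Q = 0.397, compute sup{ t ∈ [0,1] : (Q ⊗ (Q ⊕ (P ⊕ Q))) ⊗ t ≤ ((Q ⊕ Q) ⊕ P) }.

1.000

P ⊕ Q = min(1, 0.364 + 0.397) = min(1, 0.761) = 0.761
Q ⊕ (P ⊕ Q) = min(1, 0.397 + 0.761) = min(1, 1.158) = 1.000
Q ⊗ (Q ⊕ (P ⊕ Q)) = max(0, 0.397 + 1.000 − 1) = max(0, 0.397) = 0.397
So the left factor is Q ⊗ (Q ⊕ (P ⊕ Q)) = 0.397.
Q ⊕ Q = min(1, 0.397 + 0.397) = min(1, 0.794) = 0.794
(Q ⊕ Q) ⊕ P = min(1, 0.794 + 0.364) = min(1, 1.158) = 1.000
So the right-hand bound is (Q ⊕ Q) ⊕ P = 1.000.
The residuum of the Łukasiewicz t-norm gives the supremum: min(1, 1 − 0.397 + 1.000).
1 − 0.397 + 1.000 = 1.603, so t = min(1, 1.603) = 1.000.
Check: 0.397 ⊗ 1.000 = max(0, 0.397) = 0.397 ≤ 1.000.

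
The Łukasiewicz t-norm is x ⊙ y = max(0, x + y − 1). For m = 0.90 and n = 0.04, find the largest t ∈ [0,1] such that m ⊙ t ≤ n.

0.14

The residuum of the Łukasiewicz t-norm gives the supremum: min(1, 1 − 0.90 + 0.04).
1 − 0.90 + 0.04 = 0.14, so t = min(1, 0.14) = 0.14.
Check: 0.90 ⊙ 0.14 = max(0, 0.04) = 0.04 ≤ 0.04.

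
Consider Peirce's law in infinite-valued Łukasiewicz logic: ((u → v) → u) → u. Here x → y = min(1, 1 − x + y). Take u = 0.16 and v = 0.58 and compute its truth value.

u → v = min(1, 1 − 0.16 + 0.58) = min(1, 1.42) = 1.00
(u → v) → u = min(1, 1 − 1.00 + 0.16) = min(1, 0.16) = 0.16
((u → v) → u) → u = min(1, 1 − 0.16 + 0.16) = min(1, 1.00) = 1.00

1.00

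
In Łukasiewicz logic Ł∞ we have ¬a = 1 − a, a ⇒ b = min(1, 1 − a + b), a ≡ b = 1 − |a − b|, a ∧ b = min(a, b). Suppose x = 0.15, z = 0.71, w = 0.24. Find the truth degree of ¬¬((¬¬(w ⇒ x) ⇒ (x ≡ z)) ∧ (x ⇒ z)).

0.53

w ⇒ x = min(1, 1 − 0.24 + 0.15) = min(1, 0.91) = 0.91
¬(w ⇒ x) = 1 − 0.91 = 0.09
¬¬(w ⇒ x) = 1 − 0.09 = 0.91
x ≡ z = 1 − |0.15 − 0.71| = 1 − 0.56 = 0.44
¬¬(w ⇒ x) ⇒ (x ≡ z) = min(1, 1 − 0.91 + 0.44) = min(1, 0.53) = 0.53
x ⇒ z = min(1, 1 − 0.15 + 0.71) = min(1, 1.56) = 1.00
(¬¬(w ⇒ x) ⇒ (x ≡ z)) ∧ (x ⇒ z) = min(0.53, 1.00) = 0.53
¬((¬¬(w ⇒ x) ⇒ (x ≡ z)) ∧ (x ⇒ z)) = 1 − 0.53 = 0.47
¬¬((¬¬(w ⇒ x) ⇒ (x ≡ z)) ∧ (x ⇒ z)) = 1 − 0.47 = 0.53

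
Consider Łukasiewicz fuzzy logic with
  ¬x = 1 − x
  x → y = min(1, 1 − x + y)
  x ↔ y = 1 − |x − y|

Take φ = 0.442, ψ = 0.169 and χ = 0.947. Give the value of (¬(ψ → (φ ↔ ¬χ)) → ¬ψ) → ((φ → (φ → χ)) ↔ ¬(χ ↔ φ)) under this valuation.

0.505

¬χ = 1 − 0.947 = 0.053
φ ↔ ¬χ = 1 − |0.442 − 0.053| = 1 − 0.389 = 0.611
ψ → (φ ↔ ¬χ) = min(1, 1 − 0.169 + 0.611) = min(1, 1.442) = 1.000
¬(ψ → (φ ↔ ¬χ)) = 1 − 1.000 = 0.000
¬ψ = 1 − 0.169 = 0.831
¬(ψ → (φ ↔ ¬χ)) → ¬ψ = min(1, 1 − 0.000 + 0.831) = min(1, 1.831) = 1.000
φ → χ = min(1, 1 − 0.442 + 0.947) = min(1, 1.505) = 1.000
φ → (φ → χ) = min(1, 1 − 0.442 + 1.000) = min(1, 1.558) = 1.000
χ ↔ φ = 1 − |0.947 − 0.442| = 1 − 0.505 = 0.495
¬(χ ↔ φ) = 1 − 0.495 = 0.505
(φ → (φ → χ)) ↔ ¬(χ ↔ φ) = 1 − |1.000 − 0.505| = 1 − 0.495 = 0.505
(¬(ψ → (φ ↔ ¬χ)) → ¬ψ) → ((φ → (φ → χ)) ↔ ¬(χ ↔ φ)) = min(1, 1 − 1.000 + 0.505) = min(1, 0.505) = 0.505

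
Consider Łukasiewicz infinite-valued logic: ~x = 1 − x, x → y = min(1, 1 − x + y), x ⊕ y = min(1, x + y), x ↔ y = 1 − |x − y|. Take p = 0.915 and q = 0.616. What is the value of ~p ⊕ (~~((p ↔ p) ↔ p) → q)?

~p = 1 − 0.915 = 0.085
p ↔ p = 1 − |0.915 − 0.915| = 1 − 0.000 = 1.000
(p ↔ p) ↔ p = 1 − |1.000 − 0.915| = 1 − 0.085 = 0.915
~((p ↔ p) ↔ p) = 1 − 0.915 = 0.085
~~((p ↔ p) ↔ p) = 1 − 0.085 = 0.915
~~((p ↔ p) ↔ p) → q = min(1, 1 − 0.915 + 0.616) = min(1, 0.701) = 0.701
~p ⊕ (~~((p ↔ p) ↔ p) → q) = min(1, 0.085 + 0.701) = min(1, 0.786) = 0.786

0.786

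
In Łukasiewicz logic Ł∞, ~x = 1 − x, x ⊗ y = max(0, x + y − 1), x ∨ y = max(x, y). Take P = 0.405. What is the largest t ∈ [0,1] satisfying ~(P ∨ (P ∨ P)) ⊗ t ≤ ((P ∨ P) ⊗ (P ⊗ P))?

0.405

P ∨ P = max(0.405, 0.405) = 0.405
P ∨ (P ∨ P) = max(0.405, 0.405) = 0.405
~(P ∨ (P ∨ P)) = 1 − 0.405 = 0.595
So the left factor is ~(P ∨ (P ∨ P)) = 0.595.
P ⊗ P = max(0, 0.405 + 0.405 − 1) = max(0, -0.190) = 0.000
(P ∨ P) ⊗ (P ⊗ P) = max(0, 0.405 + 0.000 − 1) = max(0, -0.595) = 0.000
So the right-hand bound is (P ∨ P) ⊗ (P ⊗ P) = 0.000.
The residuum of the Łukasiewicz t-norm gives the supremum: min(1, 1 − 0.595 + 0.000).
1 − 0.595 + 0.000 = 0.405, so t = min(1, 0.405) = 0.405.
Check: 0.595 ⊗ 0.405 = max(0, 0.000) = 0.000 ≤ 0.000.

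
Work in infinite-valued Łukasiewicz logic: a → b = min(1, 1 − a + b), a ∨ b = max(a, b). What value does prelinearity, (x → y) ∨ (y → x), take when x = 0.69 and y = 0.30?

1.00

x → y = min(1, 1 − 0.69 + 0.30) = min(1, 0.61) = 0.61
y → x = min(1, 1 − 0.30 + 0.69) = min(1, 1.39) = 1.00
(x → y) ∨ (y → x) = max(0.61, 1.00) = 1.00
(As expected: a Ł∞-tautology — holds in every MV-chain.)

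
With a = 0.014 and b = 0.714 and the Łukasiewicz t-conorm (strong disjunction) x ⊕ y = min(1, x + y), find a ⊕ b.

a ⊕ b = min(1, 0.014 + 0.714) = min(1, 0.728) = 0.728
For comparison, the Gödel t-conorm max(x, y) would give 0.714.

0.728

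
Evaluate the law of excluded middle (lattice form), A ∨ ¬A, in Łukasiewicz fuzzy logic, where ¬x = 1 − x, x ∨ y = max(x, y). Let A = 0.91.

¬A = 1 − 0.91 = 0.09
A ∨ ¬A = max(0.91, 0.09) = 0.91
(The value 0.91 < 1 shows this instance is not satisfied; not a Ł∞-tautology — its value is max(a, 1−a).)

0.91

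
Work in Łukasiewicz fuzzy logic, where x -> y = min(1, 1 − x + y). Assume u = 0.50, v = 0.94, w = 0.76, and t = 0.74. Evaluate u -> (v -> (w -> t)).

w -> t = min(1, 1 − 0.76 + 0.74) = min(1, 0.98) = 0.98
v -> (w -> t) = min(1, 1 − 0.94 + 0.98) = min(1, 1.04) = 1.00
u -> (v -> (w -> t)) = min(1, 1 − 0.50 + 1.00) = min(1, 1.50) = 1.00

1.00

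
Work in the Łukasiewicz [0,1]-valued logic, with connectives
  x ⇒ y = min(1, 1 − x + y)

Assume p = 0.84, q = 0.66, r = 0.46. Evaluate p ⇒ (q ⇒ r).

q ⇒ r = min(1, 1 − 0.66 + 0.46) = min(1, 0.80) = 0.80
p ⇒ (q ⇒ r) = min(1, 1 − 0.84 + 0.80) = min(1, 0.96) = 0.96

0.96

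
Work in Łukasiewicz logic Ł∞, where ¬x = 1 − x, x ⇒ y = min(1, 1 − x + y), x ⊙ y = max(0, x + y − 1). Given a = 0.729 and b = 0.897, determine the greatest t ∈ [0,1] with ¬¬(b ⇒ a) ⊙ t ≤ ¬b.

b ⇒ a = min(1, 1 − 0.897 + 0.729) = min(1, 0.832) = 0.832
¬(b ⇒ a) = 1 − 0.832 = 0.168
¬¬(b ⇒ a) = 1 − 0.168 = 0.832
So the left factor is ¬¬(b ⇒ a) = 0.832.
¬b = 1 − 0.897 = 0.103
So the right-hand bound is ¬b = 0.103.
The residuum of the Łukasiewicz t-norm gives the supremum: min(1, 1 − 0.832 + 0.103).
1 − 0.832 + 0.103 = 0.271, so t = min(1, 0.271) = 0.271.
Check: 0.832 ⊙ 0.271 = max(0, 0.103) = 0.103 ≤ 0.103.

0.271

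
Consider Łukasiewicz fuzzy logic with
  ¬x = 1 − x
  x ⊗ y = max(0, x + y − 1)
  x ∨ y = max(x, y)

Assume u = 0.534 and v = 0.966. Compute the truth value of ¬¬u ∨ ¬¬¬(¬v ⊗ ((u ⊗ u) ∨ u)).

1.000

¬u = 1 − 0.534 = 0.466
¬¬u = 1 − 0.466 = 0.534
¬v = 1 − 0.966 = 0.034
u ⊗ u = max(0, 0.534 + 0.534 − 1) = max(0, 0.068) = 0.068
(u ⊗ u) ∨ u = max(0.068, 0.534) = 0.534
¬v ⊗ ((u ⊗ u) ∨ u) = max(0, 0.034 + 0.534 − 1) = max(0, -0.432) = 0.000
¬(¬v ⊗ ((u ⊗ u) ∨ u)) = 1 − 0.000 = 1.000
¬¬(¬v ⊗ ((u ⊗ u) ∨ u)) = 1 − 1.000 = 0.000
¬¬¬(¬v ⊗ ((u ⊗ u) ∨ u)) = 1 − 0.000 = 1.000
¬¬u ∨ ¬¬¬(¬v ⊗ ((u ⊗ u) ∨ u)) = max(0.534, 1.000) = 1.000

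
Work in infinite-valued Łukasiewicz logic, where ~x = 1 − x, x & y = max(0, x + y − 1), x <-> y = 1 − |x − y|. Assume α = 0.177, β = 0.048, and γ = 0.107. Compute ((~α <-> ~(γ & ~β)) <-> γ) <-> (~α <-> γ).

0.941

~α = 1 − 0.177 = 0.823
~β = 1 − 0.048 = 0.952
γ & ~β = max(0, 0.107 + 0.952 − 1) = max(0, 0.059) = 0.059
~(γ & ~β) = 1 − 0.059 = 0.941
~α <-> ~(γ & ~β) = 1 − |0.823 − 0.941| = 1 − 0.118 = 0.882
(~α <-> ~(γ & ~β)) <-> γ = 1 − |0.882 − 0.107| = 1 − 0.775 = 0.225
~α <-> γ = 1 − |0.823 − 0.107| = 1 − 0.716 = 0.284
((~α <-> ~(γ & ~β)) <-> γ) <-> (~α <-> γ) = 1 − |0.225 − 0.284| = 1 − 0.059 = 0.941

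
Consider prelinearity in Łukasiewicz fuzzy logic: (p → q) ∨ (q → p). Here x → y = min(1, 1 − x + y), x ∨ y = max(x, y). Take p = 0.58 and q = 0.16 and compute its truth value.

p → q = min(1, 1 − 0.58 + 0.16) = min(1, 0.58) = 0.58
q → p = min(1, 1 − 0.16 + 0.58) = min(1, 1.42) = 1.00
(p → q) ∨ (q → p) = max(0.58, 1.00) = 1.00
(As expected: a Ł∞-tautology — holds in every MV-chain.)

1.00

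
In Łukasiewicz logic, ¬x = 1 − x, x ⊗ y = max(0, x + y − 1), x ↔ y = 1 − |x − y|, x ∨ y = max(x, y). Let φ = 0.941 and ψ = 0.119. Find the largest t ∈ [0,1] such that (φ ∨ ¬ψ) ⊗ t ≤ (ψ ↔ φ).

0.237

¬ψ = 1 − 0.119 = 0.881
φ ∨ ¬ψ = max(0.941, 0.881) = 0.941
So the left factor is φ ∨ ¬ψ = 0.941.
ψ ↔ φ = 1 − |0.119 − 0.941| = 1 − 0.822 = 0.178
So the right-hand bound is ψ ↔ φ = 0.178.
The residuum of the Łukasiewicz t-norm gives the supremum: min(1, 1 − 0.941 + 0.178).
1 − 0.941 + 0.178 = 0.237, so t = min(1, 0.237) = 0.237.
Check: 0.941 ⊗ 0.237 = max(0, 0.178) = 0.178 ≤ 0.178.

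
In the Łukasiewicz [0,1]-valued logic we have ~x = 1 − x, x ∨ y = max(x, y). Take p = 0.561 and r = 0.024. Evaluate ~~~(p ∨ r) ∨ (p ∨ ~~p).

p ∨ r = max(0.561, 0.024) = 0.561
~(p ∨ r) = 1 − 0.561 = 0.439
~~(p ∨ r) = 1 − 0.439 = 0.561
~~~(p ∨ r) = 1 − 0.561 = 0.439
~p = 1 − 0.561 = 0.439
~~p = 1 − 0.439 = 0.561
p ∨ ~~p = max(0.561, 0.561) = 0.561
~~~(p ∨ r) ∨ (p ∨ ~~p) = max(0.439, 0.561) = 0.561

0.561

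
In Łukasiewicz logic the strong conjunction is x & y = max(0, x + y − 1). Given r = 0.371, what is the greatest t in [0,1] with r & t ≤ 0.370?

0.999

The residuum of the Łukasiewicz t-norm gives the supremum: min(1, 1 − 0.371 + 0.370).
1 − 0.371 + 0.370 = 0.999, so t = min(1, 0.999) = 0.999.
Check: 0.371 & 0.999 = max(0, 0.370) = 0.370 ≤ 0.370.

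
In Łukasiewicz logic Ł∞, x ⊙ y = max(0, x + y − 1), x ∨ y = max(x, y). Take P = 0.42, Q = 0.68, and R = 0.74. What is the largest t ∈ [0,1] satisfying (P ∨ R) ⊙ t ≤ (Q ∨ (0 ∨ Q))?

P ∨ R = max(0.42, 0.74) = 0.74
So the left factor is P ∨ R = 0.74.
0 ∨ Q = max(0.00, 0.68) = 0.68
Q ∨ (0 ∨ Q) = max(0.68, 0.68) = 0.68
So the right-hand bound is Q ∨ (0 ∨ Q) = 0.68.
The residuum of the Łukasiewicz t-norm gives the supremum: min(1, 1 − 0.74 + 0.68).
1 − 0.74 + 0.68 = 0.94, so t = min(1, 0.94) = 0.94.
Check: 0.74 ⊙ 0.94 = max(0, 0.68) = 0.68 ≤ 0.68.

0.94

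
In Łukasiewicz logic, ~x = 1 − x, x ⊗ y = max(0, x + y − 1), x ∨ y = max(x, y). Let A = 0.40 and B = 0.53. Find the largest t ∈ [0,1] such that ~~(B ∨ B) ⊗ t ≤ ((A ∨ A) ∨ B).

B ∨ B = max(0.53, 0.53) = 0.53
~(B ∨ B) = 1 − 0.53 = 0.47
~~(B ∨ B) = 1 − 0.47 = 0.53
So the left factor is ~~(B ∨ B) = 0.53.
A ∨ A = max(0.40, 0.40) = 0.40
(A ∨ A) ∨ B = max(0.40, 0.53) = 0.53
So the right-hand bound is (A ∨ A) ∨ B = 0.53.
The residuum of the Łukasiewicz t-norm gives the supremum: min(1, 1 − 0.53 + 0.53).
1 − 0.53 + 0.53 = 1.00, so t = min(1, 1.00) = 1.00.
Check: 0.53 ⊗ 1.00 = max(0, 0.53) = 0.53 ≤ 0.53.

1.00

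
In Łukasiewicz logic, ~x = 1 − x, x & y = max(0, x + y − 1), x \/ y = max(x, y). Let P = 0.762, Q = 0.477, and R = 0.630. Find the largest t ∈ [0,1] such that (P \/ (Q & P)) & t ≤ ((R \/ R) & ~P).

0.238

Q & P = max(0, 0.477 + 0.762 − 1) = max(0, 0.239) = 0.239
P \/ (Q & P) = max(0.762, 0.239) = 0.762
So the left factor is P \/ (Q & P) = 0.762.
R \/ R = max(0.630, 0.630) = 0.630
~P = 1 − 0.762 = 0.238
(R \/ R) & ~P = max(0, 0.630 + 0.238 − 1) = max(0, -0.132) = 0.000
So the right-hand bound is (R \/ R) & ~P = 0.000.
The residuum of the Łukasiewicz t-norm gives the supremum: min(1, 1 − 0.762 + 0.000).
1 − 0.762 + 0.000 = 0.238, so t = min(1, 0.238) = 0.238.
Check: 0.762 & 0.238 = max(0, 0.000) = 0.000 ≤ 0.000.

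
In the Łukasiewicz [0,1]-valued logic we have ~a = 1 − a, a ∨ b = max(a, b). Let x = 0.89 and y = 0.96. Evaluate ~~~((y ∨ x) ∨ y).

y ∨ x = max(0.96, 0.89) = 0.96
(y ∨ x) ∨ y = max(0.96, 0.96) = 0.96
~((y ∨ x) ∨ y) = 1 − 0.96 = 0.04
~~((y ∨ x) ∨ y) = 1 − 0.04 = 0.96
~~~((y ∨ x) ∨ y) = 1 − 0.96 = 0.04

0.04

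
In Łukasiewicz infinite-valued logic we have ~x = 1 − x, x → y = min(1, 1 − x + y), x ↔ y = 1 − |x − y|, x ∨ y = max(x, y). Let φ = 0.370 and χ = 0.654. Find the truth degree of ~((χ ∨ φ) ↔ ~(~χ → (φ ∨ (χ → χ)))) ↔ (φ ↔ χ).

χ ∨ φ = max(0.654, 0.370) = 0.654
~χ = 1 − 0.654 = 0.346
χ → χ = min(1, 1 − 0.654 + 0.654) = min(1, 1.000) = 1.000
φ ∨ (χ → χ) = max(0.370, 1.000) = 1.000
~χ → (φ ∨ (χ → χ)) = min(1, 1 − 0.346 + 1.000) = min(1, 1.654) = 1.000
~(~χ → (φ ∨ (χ → χ))) = 1 − 1.000 = 0.000
(χ ∨ φ) ↔ ~(~χ → (φ ∨ (χ → χ))) = 1 − |0.654 − 0.000| = 1 − 0.654 = 0.346
~((χ ∨ φ) ↔ ~(~χ → (φ ∨ (χ → χ)))) = 1 − 0.346 = 0.654
φ ↔ χ = 1 − |0.370 − 0.654| = 1 − 0.284 = 0.716
~((χ ∨ φ) ↔ ~(~χ → (φ ∨ (χ → χ)))) ↔ (φ ↔ χ) = 1 − |0.654 − 0.716| = 1 − 0.062 = 0.938

0.938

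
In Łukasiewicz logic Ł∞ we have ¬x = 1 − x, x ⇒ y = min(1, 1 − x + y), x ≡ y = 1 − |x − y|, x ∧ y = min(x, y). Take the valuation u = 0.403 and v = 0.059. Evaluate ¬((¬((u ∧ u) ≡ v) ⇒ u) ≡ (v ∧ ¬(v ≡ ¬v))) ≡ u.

u ∧ u = min(0.403, 0.403) = 0.403
(u ∧ u) ≡ v = 1 − |0.403 − 0.059| = 1 − 0.344 = 0.656
¬((u ∧ u) ≡ v) = 1 − 0.656 = 0.344
¬((u ∧ u) ≡ v) ⇒ u = min(1, 1 − 0.344 + 0.403) = min(1, 1.059) = 1.000
¬v = 1 − 0.059 = 0.941
v ≡ ¬v = 1 − |0.059 − 0.941| = 1 − 0.882 = 0.118
¬(v ≡ ¬v) = 1 − 0.118 = 0.882
v ∧ ¬(v ≡ ¬v) = min(0.059, 0.882) = 0.059
(¬((u ∧ u) ≡ v) ⇒ u) ≡ (v ∧ ¬(v ≡ ¬v)) = 1 − |1.000 − 0.059| = 1 − 0.941 = 0.059
¬((¬((u ∧ u) ≡ v) ⇒ u) ≡ (v ∧ ¬(v ≡ ¬v))) = 1 − 0.059 = 0.941
¬((¬((u ∧ u) ≡ v) ⇒ u) ≡ (v ∧ ¬(v ≡ ¬v))) ≡ u = 1 − |0.941 − 0.403| = 1 − 0.538 = 0.462

0.462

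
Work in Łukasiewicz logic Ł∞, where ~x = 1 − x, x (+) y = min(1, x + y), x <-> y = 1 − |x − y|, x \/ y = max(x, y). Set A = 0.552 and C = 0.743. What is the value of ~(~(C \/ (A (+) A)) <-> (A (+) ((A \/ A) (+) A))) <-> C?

0.743

A (+) A = min(1, 0.552 + 0.552) = min(1, 1.104) = 1.000
C \/ (A (+) A) = max(0.743, 1.000) = 1.000
~(C \/ (A (+) A)) = 1 − 1.000 = 0.000
A \/ A = max(0.552, 0.552) = 0.552
(A \/ A) (+) A = min(1, 0.552 + 0.552) = min(1, 1.104) = 1.000
A (+) ((A \/ A) (+) A) = min(1, 0.552 + 1.000) = min(1, 1.552) = 1.000
~(C \/ (A (+) A)) <-> (A (+) ((A \/ A) (+) A)) = 1 − |0.000 − 1.000| = 1 − 1.000 = 0.000
~(~(C \/ (A (+) A)) <-> (A (+) ((A \/ A) (+) A))) = 1 − 0.000 = 1.000
~(~(C \/ (A (+) A)) <-> (A (+) ((A \/ A) (+) A))) <-> C = 1 − |1.000 − 0.743| = 1 − 0.257 = 0.743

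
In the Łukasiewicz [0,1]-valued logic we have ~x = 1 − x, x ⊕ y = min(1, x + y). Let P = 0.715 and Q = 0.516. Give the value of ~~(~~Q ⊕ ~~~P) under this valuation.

~Q = 1 − 0.516 = 0.484
~~Q = 1 − 0.484 = 0.516
~P = 1 − 0.715 = 0.285
~~P = 1 − 0.285 = 0.715
~~~P = 1 − 0.715 = 0.285
~~Q ⊕ ~~~P = min(1, 0.516 + 0.285) = min(1, 0.801) = 0.801
~(~~Q ⊕ ~~~P) = 1 − 0.801 = 0.199
~~(~~Q ⊕ ~~~P) = 1 − 0.199 = 0.801

0.801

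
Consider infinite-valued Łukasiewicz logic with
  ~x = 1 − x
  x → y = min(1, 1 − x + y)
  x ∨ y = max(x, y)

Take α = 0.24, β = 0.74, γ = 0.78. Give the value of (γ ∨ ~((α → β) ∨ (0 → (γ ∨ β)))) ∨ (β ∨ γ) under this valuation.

α → β = min(1, 1 − 0.24 + 0.74) = min(1, 1.50) = 1.00
γ ∨ β = max(0.78, 0.74) = 0.78
0 → (γ ∨ β) = min(1, 1 − 0.00 + 0.78) = min(1, 1.78) = 1.00
(α → β) ∨ (0 → (γ ∨ β)) = max(1.00, 1.00) = 1.00
~((α → β) ∨ (0 → (γ ∨ β))) = 1 − 1.00 = 0.00
γ ∨ ~((α → β) ∨ (0 → (γ ∨ β))) = max(0.78, 0.00) = 0.78
β ∨ γ = max(0.74, 0.78) = 0.78
(γ ∨ ~((α → β) ∨ (0 → (γ ∨ β)))) ∨ (β ∨ γ) = max(0.78, 0.78) = 0.78

0.78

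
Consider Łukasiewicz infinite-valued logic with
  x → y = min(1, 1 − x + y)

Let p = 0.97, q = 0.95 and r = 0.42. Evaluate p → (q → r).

q → r = min(1, 1 − 0.95 + 0.42) = min(1, 0.47) = 0.47
p → (q → r) = min(1, 1 − 0.97 + 0.47) = min(1, 0.50) = 0.50

0.50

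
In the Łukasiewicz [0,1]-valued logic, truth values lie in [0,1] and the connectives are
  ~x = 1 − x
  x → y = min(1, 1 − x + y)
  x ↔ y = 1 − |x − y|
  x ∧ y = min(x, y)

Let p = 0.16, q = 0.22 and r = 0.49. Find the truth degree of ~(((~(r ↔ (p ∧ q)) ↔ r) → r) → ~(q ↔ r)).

p ∧ q = min(0.16, 0.22) = 0.16
r ↔ (p ∧ q) = 1 − |0.49 − 0.16| = 1 − 0.33 = 0.67
~(r ↔ (p ∧ q)) = 1 − 0.67 = 0.33
~(r ↔ (p ∧ q)) ↔ r = 1 − |0.33 − 0.49| = 1 − 0.16 = 0.84
(~(r ↔ (p ∧ q)) ↔ r) → r = min(1, 1 − 0.84 + 0.49) = min(1, 0.65) = 0.65
q ↔ r = 1 − |0.22 − 0.49| = 1 − 0.27 = 0.73
~(q ↔ r) = 1 − 0.73 = 0.27
((~(r ↔ (p ∧ q)) ↔ r) → r) → ~(q ↔ r) = min(1, 1 − 0.65 + 0.27) = min(1, 0.62) = 0.62
~(((~(r ↔ (p ∧ q)) ↔ r) → r) → ~(q ↔ r)) = 1 − 0.62 = 0.38

0.38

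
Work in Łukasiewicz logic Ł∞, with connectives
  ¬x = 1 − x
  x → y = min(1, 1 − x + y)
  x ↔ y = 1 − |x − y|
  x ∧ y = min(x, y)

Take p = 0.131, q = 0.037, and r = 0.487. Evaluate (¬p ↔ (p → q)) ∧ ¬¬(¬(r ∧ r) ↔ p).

¬p = 1 − 0.131 = 0.869
p → q = min(1, 1 − 0.131 + 0.037) = min(1, 0.906) = 0.906
¬p ↔ (p → q) = 1 − |0.869 − 0.906| = 1 − 0.037 = 0.963
r ∧ r = min(0.487, 0.487) = 0.487
¬(r ∧ r) = 1 − 0.487 = 0.513
¬(r ∧ r) ↔ p = 1 − |0.513 − 0.131| = 1 − 0.382 = 0.618
¬(¬(r ∧ r) ↔ p) = 1 − 0.618 = 0.382
¬¬(¬(r ∧ r) ↔ p) = 1 − 0.382 = 0.618
(¬p ↔ (p → q)) ∧ ¬¬(¬(r ∧ r) ↔ p) = min(0.963, 0.618) = 0.618

0.618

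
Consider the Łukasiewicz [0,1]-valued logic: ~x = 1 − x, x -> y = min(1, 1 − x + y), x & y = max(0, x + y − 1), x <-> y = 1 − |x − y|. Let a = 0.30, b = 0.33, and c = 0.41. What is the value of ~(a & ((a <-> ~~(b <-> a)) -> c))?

b <-> a = 1 − |0.33 − 0.30| = 1 − 0.03 = 0.97
~(b <-> a) = 1 − 0.97 = 0.03
~~(b <-> a) = 1 − 0.03 = 0.97
a <-> ~~(b <-> a) = 1 − |0.30 − 0.97| = 1 − 0.67 = 0.33
(a <-> ~~(b <-> a)) -> c = min(1, 1 − 0.33 + 0.41) = min(1, 1.08) = 1.00
a & ((a <-> ~~(b <-> a)) -> c) = max(0, 0.30 + 1.00 − 1) = max(0, 0.30) = 0.30
~(a & ((a <-> ~~(b <-> a)) -> c)) = 1 − 0.30 = 0.70

0.70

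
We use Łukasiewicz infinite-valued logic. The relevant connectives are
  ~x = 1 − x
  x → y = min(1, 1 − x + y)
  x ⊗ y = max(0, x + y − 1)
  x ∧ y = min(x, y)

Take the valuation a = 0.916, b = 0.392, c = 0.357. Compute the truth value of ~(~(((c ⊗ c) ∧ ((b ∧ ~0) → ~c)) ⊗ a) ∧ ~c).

c ⊗ c = max(0, 0.357 + 0.357 − 1) = max(0, -0.286) = 0.000
~0 = 1 − 0.000 = 1.000
b ∧ ~0 = min(0.392, 1.000) = 0.392
~c = 1 − 0.357 = 0.643
(b ∧ ~0) → ~c = min(1, 1 − 0.392 + 0.643) = min(1, 1.251) = 1.000
(c ⊗ c) ∧ ((b ∧ ~0) → ~c) = min(0.000, 1.000) = 0.000
((c ⊗ c) ∧ ((b ∧ ~0) → ~c)) ⊗ a = max(0, 0.000 + 0.916 − 1) = max(0, -0.084) = 0.000
~(((c ⊗ c) ∧ ((b ∧ ~0) → ~c)) ⊗ a) = 1 − 0.000 = 1.000
~(((c ⊗ c) ∧ ((b ∧ ~0) → ~c)) ⊗ a) ∧ ~c = min(1.000, 0.643) = 0.643
~(~(((c ⊗ c) ∧ ((b ∧ ~0) → ~c)) ⊗ a) ∧ ~c) = 1 − 0.643 = 0.357

0.357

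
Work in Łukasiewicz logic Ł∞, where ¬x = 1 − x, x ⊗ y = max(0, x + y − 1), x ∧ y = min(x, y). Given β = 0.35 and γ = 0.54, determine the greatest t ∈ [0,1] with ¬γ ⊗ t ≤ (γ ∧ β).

0.89

¬γ = 1 − 0.54 = 0.46
So the left factor is ¬γ = 0.46.
γ ∧ β = min(0.54, 0.35) = 0.35
So the right-hand bound is γ ∧ β = 0.35.
The residuum of the Łukasiewicz t-norm gives the supremum: min(1, 1 − 0.46 + 0.35).
1 − 0.46 + 0.35 = 0.89, so t = min(1, 0.89) = 0.89.
Check: 0.46 ⊗ 0.89 = max(0, 0.35) = 0.35 ≤ 0.35.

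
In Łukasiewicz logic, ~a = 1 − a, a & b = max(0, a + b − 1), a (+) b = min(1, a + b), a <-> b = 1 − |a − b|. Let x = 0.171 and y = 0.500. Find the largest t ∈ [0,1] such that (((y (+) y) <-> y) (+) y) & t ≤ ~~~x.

y (+) y = min(1, 0.500 + 0.500) = min(1, 1.000) = 1.000
(y (+) y) <-> y = 1 − |1.000 − 0.500| = 1 − 0.500 = 0.500
((y (+) y) <-> y) (+) y = min(1, 0.500 + 0.500) = min(1, 1.000) = 1.000
So the left factor is ((y (+) y) <-> y) (+) y = 1.000.
~x = 1 − 0.171 = 0.829
~~x = 1 − 0.829 = 0.171
~~~x = 1 − 0.171 = 0.829
So the right-hand bound is ~~~x = 0.829.
The residuum of the Łukasiewicz t-norm gives the supremum: min(1, 1 − 1.000 + 0.829).
1 − 1.000 + 0.829 = 0.829, so t = min(1, 0.829) = 0.829.
Check: 1.000 & 0.829 = max(0, 0.829) = 0.829 ≤ 0.829.

0.829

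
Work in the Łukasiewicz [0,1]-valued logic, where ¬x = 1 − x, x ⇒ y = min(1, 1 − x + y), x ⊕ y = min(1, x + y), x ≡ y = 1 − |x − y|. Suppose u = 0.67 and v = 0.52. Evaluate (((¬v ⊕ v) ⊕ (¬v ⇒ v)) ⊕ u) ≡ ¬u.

0.33

¬v = 1 − 0.52 = 0.48
¬v ⊕ v = min(1, 0.48 + 0.52) = min(1, 1.00) = 1.00
¬v ⇒ v = min(1, 1 − 0.48 + 0.52) = min(1, 1.04) = 1.00
(¬v ⊕ v) ⊕ (¬v ⇒ v) = min(1, 1.00 + 1.00) = min(1, 2.00) = 1.00
((¬v ⊕ v) ⊕ (¬v ⇒ v)) ⊕ u = min(1, 1.00 + 0.67) = min(1, 1.67) = 1.00
¬u = 1 − 0.67 = 0.33
(((¬v ⊕ v) ⊕ (¬v ⇒ v)) ⊕ u) ≡ ¬u = 1 − |1.00 − 0.33| = 1 − 0.67 = 0.33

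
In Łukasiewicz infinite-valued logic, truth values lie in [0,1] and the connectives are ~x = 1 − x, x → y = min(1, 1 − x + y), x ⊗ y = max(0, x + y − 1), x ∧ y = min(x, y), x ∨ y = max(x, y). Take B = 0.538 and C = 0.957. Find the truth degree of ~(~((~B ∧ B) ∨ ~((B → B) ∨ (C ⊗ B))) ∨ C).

~B = 1 − 0.538 = 0.462
~B ∧ B = min(0.462, 0.538) = 0.462
B → B = min(1, 1 − 0.538 + 0.538) = min(1, 1.000) = 1.000
C ⊗ B = max(0, 0.957 + 0.538 − 1) = max(0, 0.495) = 0.495
(B → B) ∨ (C ⊗ B) = max(1.000, 0.495) = 1.000
~((B → B) ∨ (C ⊗ B)) = 1 − 1.000 = 0.000
(~B ∧ B) ∨ ~((B → B) ∨ (C ⊗ B)) = max(0.462, 0.000) = 0.462
~((~B ∧ B) ∨ ~((B → B) ∨ (C ⊗ B))) = 1 − 0.462 = 0.538
~((~B ∧ B) ∨ ~((B → B) ∨ (C ⊗ B))) ∨ C = max(0.538, 0.957) = 0.957
~(~((~B ∧ B) ∨ ~((B → B) ∨ (C ⊗ B))) ∨ C) = 1 − 0.957 = 0.043

0.043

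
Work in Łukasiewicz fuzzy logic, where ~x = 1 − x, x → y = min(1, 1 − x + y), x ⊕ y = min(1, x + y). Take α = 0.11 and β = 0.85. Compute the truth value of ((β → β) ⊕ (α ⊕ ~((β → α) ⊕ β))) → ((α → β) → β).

0.85

β → β = min(1, 1 − 0.85 + 0.85) = min(1, 1.00) = 1.00
β → α = min(1, 1 − 0.85 + 0.11) = min(1, 0.26) = 0.26
(β → α) ⊕ β = min(1, 0.26 + 0.85) = min(1, 1.11) = 1.00
~((β → α) ⊕ β) = 1 − 1.00 = 0.00
α ⊕ ~((β → α) ⊕ β) = min(1, 0.11 + 0.00) = min(1, 0.11) = 0.11
(β → β) ⊕ (α ⊕ ~((β → α) ⊕ β)) = min(1, 1.00 + 0.11) = min(1, 1.11) = 1.00
α → β = min(1, 1 − 0.11 + 0.85) = min(1, 1.74) = 1.00
(α → β) → β = min(1, 1 − 1.00 + 0.85) = min(1, 0.85) = 0.85
((β → β) ⊕ (α ⊕ ~((β → α) ⊕ β))) → ((α → β) → β) = min(1, 1 − 1.00 + 0.85) = min(1, 0.85) = 0.85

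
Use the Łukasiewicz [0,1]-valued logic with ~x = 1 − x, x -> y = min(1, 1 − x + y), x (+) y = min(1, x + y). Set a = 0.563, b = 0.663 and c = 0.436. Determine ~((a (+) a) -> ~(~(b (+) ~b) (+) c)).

0.436

a (+) a = min(1, 0.563 + 0.563) = min(1, 1.126) = 1.000
~b = 1 − 0.663 = 0.337
b (+) ~b = min(1, 0.663 + 0.337) = min(1, 1.000) = 1.000
~(b (+) ~b) = 1 − 1.000 = 0.000
~(b (+) ~b) (+) c = min(1, 0.000 + 0.436) = min(1, 0.436) = 0.436
~(~(b (+) ~b) (+) c) = 1 − 0.436 = 0.564
(a (+) a) -> ~(~(b (+) ~b) (+) c) = min(1, 1 − 1.000 + 0.564) = min(1, 0.564) = 0.564
~((a (+) a) -> ~(~(b (+) ~b) (+) c)) = 1 − 0.564 = 0.436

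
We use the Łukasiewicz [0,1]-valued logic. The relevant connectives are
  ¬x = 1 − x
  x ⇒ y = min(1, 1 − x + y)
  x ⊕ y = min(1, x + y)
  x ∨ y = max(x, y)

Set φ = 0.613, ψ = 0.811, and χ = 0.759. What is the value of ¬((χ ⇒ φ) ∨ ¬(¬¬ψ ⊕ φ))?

χ ⇒ φ = min(1, 1 − 0.759 + 0.613) = min(1, 0.854) = 0.854
¬ψ = 1 − 0.811 = 0.189
¬¬ψ = 1 − 0.189 = 0.811
¬¬ψ ⊕ φ = min(1, 0.811 + 0.613) = min(1, 1.424) = 1.000
¬(¬¬ψ ⊕ φ) = 1 − 1.000 = 0.000
(χ ⇒ φ) ∨ ¬(¬¬ψ ⊕ φ) = max(0.854, 0.000) = 0.854
¬((χ ⇒ φ) ∨ ¬(¬¬ψ ⊕ φ)) = 1 − 0.854 = 0.146

0.146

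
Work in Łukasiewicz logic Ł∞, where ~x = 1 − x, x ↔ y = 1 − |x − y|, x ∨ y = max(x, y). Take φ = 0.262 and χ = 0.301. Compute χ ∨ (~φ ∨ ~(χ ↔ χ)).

~φ = 1 − 0.262 = 0.738
χ ↔ χ = 1 − |0.301 − 0.301| = 1 − 0.000 = 1.000
~(χ ↔ χ) = 1 − 1.000 = 0.000
~φ ∨ ~(χ ↔ χ) = max(0.738, 0.000) = 0.738
χ ∨ (~φ ∨ ~(χ ↔ χ)) = max(0.301, 0.738) = 0.738

0.738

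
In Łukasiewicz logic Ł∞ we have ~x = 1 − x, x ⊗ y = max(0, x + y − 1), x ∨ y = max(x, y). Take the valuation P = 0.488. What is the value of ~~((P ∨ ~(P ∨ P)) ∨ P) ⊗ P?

P ∨ P = max(0.488, 0.488) = 0.488
~(P ∨ P) = 1 − 0.488 = 0.512
P ∨ ~(P ∨ P) = max(0.488, 0.512) = 0.512
(P ∨ ~(P ∨ P)) ∨ P = max(0.512, 0.488) = 0.512
~((P ∨ ~(P ∨ P)) ∨ P) = 1 − 0.512 = 0.488
~~((P ∨ ~(P ∨ P)) ∨ P) = 1 − 0.488 = 0.512
~~((P ∨ ~(P ∨ P)) ∨ P) ⊗ P = max(0, 0.512 + 0.488 − 1) = max(0, 0.000) = 0.000

0.000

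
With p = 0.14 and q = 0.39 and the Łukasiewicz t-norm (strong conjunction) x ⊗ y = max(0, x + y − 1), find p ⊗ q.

0.00

p ⊗ q = max(0, 0.14 + 0.39 − 1) = max(0, -0.47) = 0.00
For comparison, the Gödel (minimum) t-norm min(x, y) would give 0.14.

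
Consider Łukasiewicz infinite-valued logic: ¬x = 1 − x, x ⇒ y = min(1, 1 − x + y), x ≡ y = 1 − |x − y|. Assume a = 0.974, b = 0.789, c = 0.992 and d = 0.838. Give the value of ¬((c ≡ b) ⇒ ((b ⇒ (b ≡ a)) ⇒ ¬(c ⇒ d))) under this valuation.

c ≡ b = 1 − |0.992 − 0.789| = 1 − 0.203 = 0.797
b ≡ a = 1 − |0.789 − 0.974| = 1 − 0.185 = 0.815
b ⇒ (b ≡ a) = min(1, 1 − 0.789 + 0.815) = min(1, 1.026) = 1.000
c ⇒ d = min(1, 1 − 0.992 + 0.838) = min(1, 0.846) = 0.846
¬(c ⇒ d) = 1 − 0.846 = 0.154
(b ⇒ (b ≡ a)) ⇒ ¬(c ⇒ d) = min(1, 1 − 1.000 + 0.154) = min(1, 0.154) = 0.154
(c ≡ b) ⇒ ((b ⇒ (b ≡ a)) ⇒ ¬(c ⇒ d)) = min(1, 1 − 0.797 + 0.154) = min(1, 0.357) = 0.357
¬((c ≡ b) ⇒ ((b ⇒ (b ≡ a)) ⇒ ¬(c ⇒ d))) = 1 − 0.357 = 0.643

0.643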